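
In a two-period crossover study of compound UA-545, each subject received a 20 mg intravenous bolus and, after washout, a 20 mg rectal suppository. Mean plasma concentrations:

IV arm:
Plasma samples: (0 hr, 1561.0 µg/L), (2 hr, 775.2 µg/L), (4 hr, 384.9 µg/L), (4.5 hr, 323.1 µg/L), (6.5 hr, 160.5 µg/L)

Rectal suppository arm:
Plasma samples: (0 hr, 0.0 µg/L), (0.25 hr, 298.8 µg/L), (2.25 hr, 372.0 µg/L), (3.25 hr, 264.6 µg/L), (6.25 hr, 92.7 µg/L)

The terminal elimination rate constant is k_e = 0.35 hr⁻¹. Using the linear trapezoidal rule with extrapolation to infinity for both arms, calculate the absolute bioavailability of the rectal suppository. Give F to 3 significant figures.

Trapezoidal AUC_0→6.5 (IV):
  [0→2]: (1561.0+775.2)/2 × 2 = 2336.2
  [2→4]: (775.2+384.9)/2 × 2 = 1160.1
  [4→4.5]: (384.9+323.1)/2 × 0.5 = 177.0
  [4.5→6.5]: (323.1+160.5)/2 × 2 = 483.6
  Sum = 4156.9 µg/L·hr
IV tail: 160.5/0.35 = 458.571; AUC_iv,0→∞ = 4156.9 + 458.571 = 4615.471 µg/L·hr
Trapezoidal AUC_0→6.25 (rectal suppository):
  [0→0.25]: (0.0+298.8)/2 × 0.25 = 37.35
  [0.25→2.25]: (298.8+372.0)/2 × 2 = 670.8
  [2.25→3.25]: (372.0+264.6)/2 × 1 = 318.3
  [3.25→6.25]: (264.6+92.7)/2 × 3 = 535.95
  Sum = 1562.4 µg/L·hr
rectal suppository tail: 92.7/0.35 = 264.857; AUC_ev,0→∞ = 1562.4 + 264.857 = 1827.257 µg/L·hr
F = (AUC_ev/D_ev)/(AUC_iv/D_iv) = (1827.257/20)/(4615.471/20) = 91.36285/230.77355 = 0.3959

F = 0.396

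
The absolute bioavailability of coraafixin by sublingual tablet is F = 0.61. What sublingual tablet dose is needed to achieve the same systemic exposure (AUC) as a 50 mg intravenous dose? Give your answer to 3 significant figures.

D_sublingual = 82.0 mg

For equal systemic exposure: F × D_ev = D_iv
D_ev = D_iv / F = 50 / 0.61 = 81.9672 mg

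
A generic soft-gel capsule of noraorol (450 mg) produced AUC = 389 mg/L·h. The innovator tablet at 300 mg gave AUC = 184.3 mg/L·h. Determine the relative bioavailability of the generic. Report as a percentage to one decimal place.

F_rel = (AUC_test/D_test) / (AUC_ref/D_ref)
      = (389/450) / (184.3/300)
      = 0.864444 / 0.614333 = 1.4071 = 140.71%

F_rel = 140.7%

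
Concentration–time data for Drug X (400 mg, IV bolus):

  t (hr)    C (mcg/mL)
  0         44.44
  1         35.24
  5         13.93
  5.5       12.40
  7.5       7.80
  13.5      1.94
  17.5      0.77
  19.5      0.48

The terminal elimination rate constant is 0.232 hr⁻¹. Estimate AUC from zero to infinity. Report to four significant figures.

Trapezoidal AUC_0→19.5:
  [0→1]: (44.44+35.24)/2 × 1 = 39.84
  [1→5]: (35.24+13.93)/2 × 4 = 98.34
  [5→5.5]: (13.93+12.40)/2 × 0.5 = 6.5825
  [5.5→7.5]: (12.40+7.80)/2 × 2 = 20.2
  [7.5→13.5]: (7.80+1.94)/2 × 6 = 29.22
  [13.5→17.5]: (1.94+0.77)/2 × 4 = 5.42
  [17.5→19.5]: (0.77+0.48)/2 × 2 = 1.25
  Sum = 200.8525 mcg/mL·hr
Extrapolated tail: C_last / k_e = 0.48 / 0.232 = 2.069
AUC_0→∞ = 200.8525 + 2.069 = 202.9215 mcg/mL·hr

AUC = 202.9 mcg/mL·hr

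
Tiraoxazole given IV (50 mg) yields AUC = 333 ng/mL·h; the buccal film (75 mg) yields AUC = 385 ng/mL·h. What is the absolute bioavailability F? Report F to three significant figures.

F = 0.771

F = (AUC_ev / D_ev) / (AUC_iv / D_iv)
  = (385/75) / (333/50)
  = 5.13333 / 6.66 = 0.7708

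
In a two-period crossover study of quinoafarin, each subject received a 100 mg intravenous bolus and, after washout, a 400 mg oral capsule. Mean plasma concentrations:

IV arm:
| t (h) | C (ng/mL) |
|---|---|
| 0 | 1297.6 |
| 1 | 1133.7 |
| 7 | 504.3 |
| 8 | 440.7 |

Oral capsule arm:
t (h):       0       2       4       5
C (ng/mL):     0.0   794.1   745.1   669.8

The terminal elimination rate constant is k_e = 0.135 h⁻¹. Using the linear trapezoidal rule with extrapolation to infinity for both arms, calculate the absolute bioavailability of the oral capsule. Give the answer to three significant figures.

F = 0.203

Trapezoidal AUC_0→8 (IV):
  [0→1]: (1297.6+1133.7)/2 × 1 = 1215.65
  [1→7]: (1133.7+504.3)/2 × 6 = 4914.0
  [7→8]: (504.3+440.7)/2 × 1 = 472.5
  Sum = 6602.15 ng/mL·h
IV tail: 440.7/0.135 = 3264.444; AUC_iv,0→∞ = 6602.15 + 3264.444 = 9866.594 ng/mL·h
Trapezoidal AUC_0→5 (oral capsule):
  [0→2]: (0.0+794.1)/2 × 2 = 794.1
  [2→4]: (794.1+745.1)/2 × 2 = 1539.2
  [4→5]: (745.1+669.8)/2 × 1 = 707.45
  Sum = 3040.75 ng/mL·h
oral capsule tail: 669.8/0.135 = 4961.481; AUC_ev,0→∞ = 3040.75 + 4961.481 = 8002.231 ng/mL·h
F = (AUC_ev/D_ev)/(AUC_iv/D_iv) = (8002.231/400)/(9866.594/100) = 20.0056/98.66594 = 0.2028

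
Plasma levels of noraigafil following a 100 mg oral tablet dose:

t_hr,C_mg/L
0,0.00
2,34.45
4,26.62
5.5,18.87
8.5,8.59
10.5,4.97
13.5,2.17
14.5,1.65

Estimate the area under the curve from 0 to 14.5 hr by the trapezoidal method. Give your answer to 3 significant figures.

AUC = 197 mg/L·hr

Trapezoidal AUC_0→14.5:
  [0→2]: (0.00+34.45)/2 × 2 = 34.45
  [2→4]: (34.45+26.62)/2 × 2 = 61.07
  [4→5.5]: (26.62+18.87)/2 × 1.5 = 34.1175
  [5.5→8.5]: (18.87+8.59)/2 × 3 = 41.19
  [8.5→10.5]: (8.59+4.97)/2 × 2 = 13.56
  [10.5→13.5]: (4.97+2.17)/2 × 3 = 10.71
  [13.5→14.5]: (2.17+1.65)/2 × 1 = 1.91
  Sum = 197.0075 mg/L·hr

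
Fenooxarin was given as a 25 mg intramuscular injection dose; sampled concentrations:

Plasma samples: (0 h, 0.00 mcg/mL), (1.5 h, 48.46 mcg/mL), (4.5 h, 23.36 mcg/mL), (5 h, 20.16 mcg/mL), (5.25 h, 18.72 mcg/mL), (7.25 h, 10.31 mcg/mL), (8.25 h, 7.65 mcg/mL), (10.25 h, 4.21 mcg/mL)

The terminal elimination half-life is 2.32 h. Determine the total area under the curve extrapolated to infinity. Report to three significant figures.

Trapezoidal AUC_0→10.25:
  [0→1.5]: (0.00+48.46)/2 × 1.5 = 36.345
  [1.5→4.5]: (48.46+23.36)/2 × 3 = 107.73
  [4.5→5]: (23.36+20.16)/2 × 0.5 = 10.88
  [5→5.25]: (20.16+18.72)/2 × 0.25 = 4.86
  [5.25→7.25]: (18.72+10.31)/2 × 2 = 29.03
  [7.25→8.25]: (10.31+7.65)/2 × 1 = 8.98
  [8.25→10.25]: (7.65+4.21)/2 × 2 = 11.86
  Sum = 209.685 mcg/mL·h
k_e = ln2 / t½ = 0.693147 / 2.32 = 0.2988 h^-1
Extrapolated tail: C_last / k_e = 4.21 / 0.2988 = 14.090
AUC_0→∞ = 209.685 + 14.090 = 223.775 mcg/mL·h

AUC = 224 mcg/mL·h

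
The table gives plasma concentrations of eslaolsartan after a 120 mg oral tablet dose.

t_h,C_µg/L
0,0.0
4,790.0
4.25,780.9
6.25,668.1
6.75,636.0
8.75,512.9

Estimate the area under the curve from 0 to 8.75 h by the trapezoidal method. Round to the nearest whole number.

AUC = 4700 µg/L·h

Trapezoidal AUC_0→8.75:
  [0→4]: (0.0+790.0)/2 × 4 = 1580.0
  [4→4.25]: (790.0+780.9)/2 × 0.25 = 196.3625
  [4.25→6.25]: (780.9+668.1)/2 × 2 = 1449.0
  [6.25→6.75]: (668.1+636.0)/2 × 0.5 = 326.025
  [6.75→8.75]: (636.0+512.9)/2 × 2 = 1148.9
  Sum = 4700.2875 µg/L·h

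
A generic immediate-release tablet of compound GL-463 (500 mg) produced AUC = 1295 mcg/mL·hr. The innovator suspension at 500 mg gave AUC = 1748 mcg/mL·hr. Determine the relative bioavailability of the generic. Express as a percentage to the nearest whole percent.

F_rel = 74%

F_rel = (AUC_test/D_test) / (AUC_ref/D_ref)
      = (1295/500) / (1748/500)
      = 2.59 / 3.496 = 0.7408 = 74.08%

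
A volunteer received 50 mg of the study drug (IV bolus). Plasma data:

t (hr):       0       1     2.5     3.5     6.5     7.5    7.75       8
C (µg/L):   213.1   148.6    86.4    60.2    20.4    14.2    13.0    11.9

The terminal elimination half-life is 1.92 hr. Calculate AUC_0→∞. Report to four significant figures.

AUC = 608.1 µg/L·hr

Trapezoidal AUC_0→8:
  [0→1]: (213.1+148.6)/2 × 1 = 180.85
  [1→2.5]: (148.6+86.4)/2 × 1.5 = 176.25
  [2.5→3.5]: (86.4+60.2)/2 × 1 = 73.3
  [3.5→6.5]: (60.2+20.4)/2 × 3 = 120.9
  [6.5→7.5]: (20.4+14.2)/2 × 1 = 17.3
  [7.5→7.75]: (14.2+13.0)/2 × 0.25 = 3.4
  [7.75→8]: (13.0+11.9)/2 × 0.25 = 3.1125
  Sum = 575.1125 µg/L·hr
k_e = ln2 / t½ = 0.693147 / 1.92 = 0.3610 hr^-1
Extrapolated tail: C_last / k_e = 11.9 / 0.361 = 32.964
AUC_0→∞ = 575.1125 + 32.964 = 608.0765 µg/L·hr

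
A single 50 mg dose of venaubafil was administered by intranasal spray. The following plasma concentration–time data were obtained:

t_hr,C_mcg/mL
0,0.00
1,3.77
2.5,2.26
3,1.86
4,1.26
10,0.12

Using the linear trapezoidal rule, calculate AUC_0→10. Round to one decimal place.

Trapezoidal AUC_0→10:
  [0→1]: (0.00+3.77)/2 × 1 = 1.885
  [1→2.5]: (3.77+2.26)/2 × 1.5 = 4.5225
  [2.5→3]: (2.26+1.86)/2 × 0.5 = 1.03
  [3→4]: (1.86+1.26)/2 × 1 = 1.56
  [4→10]: (1.26+0.12)/2 × 6 = 4.14
  Sum = 13.1375 mcg/mL·hr

AUC = 13.1 mcg/mL·hr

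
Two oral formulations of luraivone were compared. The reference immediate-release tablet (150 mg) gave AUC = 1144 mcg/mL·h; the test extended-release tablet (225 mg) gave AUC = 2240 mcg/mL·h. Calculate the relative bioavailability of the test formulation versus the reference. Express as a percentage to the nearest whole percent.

F_rel = (AUC_test/D_test) / (AUC_ref/D_ref)
      = (2240/225) / (1144/150)
      = 9.95556 / 7.62667 = 1.3054 = 130.54%

F_rel = 131%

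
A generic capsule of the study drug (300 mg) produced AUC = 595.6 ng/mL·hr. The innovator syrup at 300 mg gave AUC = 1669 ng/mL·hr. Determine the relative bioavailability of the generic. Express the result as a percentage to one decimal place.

F_rel = (AUC_test/D_test) / (AUC_ref/D_ref)
      = (595.6/300) / (1669/300)
      = 1.98533 / 5.56333 = 0.3569 = 35.69%

F_rel = 35.7%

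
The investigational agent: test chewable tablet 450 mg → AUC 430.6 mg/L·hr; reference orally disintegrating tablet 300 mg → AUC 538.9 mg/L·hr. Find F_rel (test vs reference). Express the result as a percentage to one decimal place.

F_rel = 53.3%

F_rel = (AUC_test/D_test) / (AUC_ref/D_ref)
      = (430.6/450) / (538.9/300)
      = 0.956889 / 1.79633 = 0.5327 = 53.27%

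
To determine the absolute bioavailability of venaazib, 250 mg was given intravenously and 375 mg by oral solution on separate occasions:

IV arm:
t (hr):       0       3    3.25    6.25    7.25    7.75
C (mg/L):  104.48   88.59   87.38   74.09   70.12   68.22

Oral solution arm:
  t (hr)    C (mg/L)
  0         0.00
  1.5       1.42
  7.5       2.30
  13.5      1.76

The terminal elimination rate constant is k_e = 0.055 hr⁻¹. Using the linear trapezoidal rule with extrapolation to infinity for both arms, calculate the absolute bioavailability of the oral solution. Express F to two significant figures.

Trapezoidal AUC_0→7.75 (IV):
  [0→3]: (104.48+88.59)/2 × 3 = 289.605
  [3→3.25]: (88.59+87.38)/2 × 0.25 = 21.99625
  [3.25→6.25]: (87.38+74.09)/2 × 3 = 242.205
  [6.25→7.25]: (74.09+70.12)/2 × 1 = 72.105
  [7.25→7.75]: (70.12+68.22)/2 × 0.5 = 34.585
  Sum = 660.49625 mg/L·hr
IV tail: 68.22/0.055 = 1240.364; AUC_iv,0→∞ = 660.49625 + 1240.364 = 1900.86025 mg/L·hr
Trapezoidal AUC_0→13.5 (oral solution):
  [0→1.5]: (0.00+1.42)/2 × 1.5 = 1.065
  [1.5→7.5]: (1.42+2.30)/2 × 6 = 11.16
  [7.5→13.5]: (2.30+1.76)/2 × 6 = 12.18
  Sum = 24.405 mg/L·hr
oral solution tail: 1.76/0.055 = 32.000; AUC_ev,0→∞ = 24.405 + 32.000 = 56.405 mg/L·hr
F = (AUC_ev/D_ev)/(AUC_iv/D_iv) = (56.405/375)/(1900.86025/250) = 0.150413/7.603441 = 0.0198

F = 0.020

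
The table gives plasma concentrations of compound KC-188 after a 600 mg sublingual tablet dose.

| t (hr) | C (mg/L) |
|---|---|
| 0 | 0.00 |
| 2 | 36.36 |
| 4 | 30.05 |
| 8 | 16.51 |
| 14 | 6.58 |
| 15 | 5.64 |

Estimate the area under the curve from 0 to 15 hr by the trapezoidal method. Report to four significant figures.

Trapezoidal AUC_0→15:
  [0→2]: (0.00+36.36)/2 × 2 = 36.36
  [2→4]: (36.36+30.05)/2 × 2 = 66.41
  [4→8]: (30.05+16.51)/2 × 4 = 93.12
  [8→14]: (16.51+6.58)/2 × 6 = 69.27
  [14→15]: (6.58+5.64)/2 × 1 = 6.11
  Sum = 271.27 mg/L·hr

AUC = 271.3 mg/L·hr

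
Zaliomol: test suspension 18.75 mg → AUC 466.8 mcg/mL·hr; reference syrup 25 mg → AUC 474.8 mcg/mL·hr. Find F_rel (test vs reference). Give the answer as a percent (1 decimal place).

F_rel = (AUC_test/D_test) / (AUC_ref/D_ref)
      = (466.8/18.75) / (474.8/25)
      = 24.896 / 18.992 = 1.3109 = 131.09%

F_rel = 131.1%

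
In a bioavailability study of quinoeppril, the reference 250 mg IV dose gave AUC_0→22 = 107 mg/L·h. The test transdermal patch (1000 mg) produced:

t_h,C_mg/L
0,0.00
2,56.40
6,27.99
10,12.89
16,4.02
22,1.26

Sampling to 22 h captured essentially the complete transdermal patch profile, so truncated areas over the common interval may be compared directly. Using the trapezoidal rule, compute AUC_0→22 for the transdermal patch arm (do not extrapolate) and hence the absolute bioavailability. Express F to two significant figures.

F = 0.87

Trapezoidal AUC_0→22 (transdermal patch):
  [0→2]: (0.00+56.40)/2 × 2 = 56.4
  [2→6]: (56.40+27.99)/2 × 4 = 168.78
  [6→10]: (27.99+12.89)/2 × 4 = 81.76
  [10→16]: (12.89+4.02)/2 × 6 = 50.73
  [16→22]: (4.02+1.26)/2 × 6 = 15.84
  Sum = 373.51 mg/L·h
F = (AUC_ev/D_ev)/(AUC_iv/D_iv) = (373.51/1000)/(107/250) = 0.37351/0.428 = 0.8727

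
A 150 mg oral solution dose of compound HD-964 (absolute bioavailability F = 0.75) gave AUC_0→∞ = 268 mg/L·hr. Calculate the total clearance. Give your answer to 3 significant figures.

CL = 0.420 L/hr

CL = F × Dose / AUC_0→∞
   = 0.75 × 150 / 268 = 0.419776 L/hr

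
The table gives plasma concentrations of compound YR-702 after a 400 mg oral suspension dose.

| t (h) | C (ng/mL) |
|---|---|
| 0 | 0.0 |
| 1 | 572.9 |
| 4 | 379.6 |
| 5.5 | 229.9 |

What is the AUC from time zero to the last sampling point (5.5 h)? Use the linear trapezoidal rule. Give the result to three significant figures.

Trapezoidal AUC_0→5.5:
  [0→1]: (0.0+572.9)/2 × 1 = 286.45
  [1→4]: (572.9+379.6)/2 × 3 = 1428.75
  [4→5.5]: (379.6+229.9)/2 × 1.5 = 457.125
  Sum = 2172.325 ng/mL·h

AUC = 2170 ng/mL·h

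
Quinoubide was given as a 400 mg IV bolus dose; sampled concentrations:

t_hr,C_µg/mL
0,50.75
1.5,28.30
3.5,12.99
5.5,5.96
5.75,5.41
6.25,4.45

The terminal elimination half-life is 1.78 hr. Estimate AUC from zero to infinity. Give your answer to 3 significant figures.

AUC = 135 µg/mL·hr

Trapezoidal AUC_0→6.25:
  [0→1.5]: (50.75+28.30)/2 × 1.5 = 59.2875
  [1.5→3.5]: (28.30+12.99)/2 × 2 = 41.29
  [3.5→5.5]: (12.99+5.96)/2 × 2 = 18.95
  [5.5→5.75]: (5.96+5.41)/2 × 0.25 = 1.42125
  [5.75→6.25]: (5.41+4.45)/2 × 0.5 = 2.465
  Sum = 123.41375 µg/mL·hr
k_e = ln2 / t½ = 0.693147 / 1.78 = 0.3894 hr^-1
Extrapolated tail: C_last / k_e = 4.45 / 0.3894 = 11.428
AUC_0→∞ = 123.41375 + 11.428 = 134.84175 µg/mL·hr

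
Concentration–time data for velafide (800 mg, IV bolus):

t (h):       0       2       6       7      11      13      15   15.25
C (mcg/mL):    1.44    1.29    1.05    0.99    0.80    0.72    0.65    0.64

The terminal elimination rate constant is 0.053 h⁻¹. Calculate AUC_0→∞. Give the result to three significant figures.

AUC = 27.1 mcg/mL·h

Trapezoidal AUC_0→15.25:
  [0→2]: (1.44+1.29)/2 × 2 = 2.73
  [2→6]: (1.29+1.05)/2 × 4 = 4.68
  [6→7]: (1.05+0.99)/2 × 1 = 1.02
  [7→11]: (0.99+0.80)/2 × 4 = 3.58
  [11→13]: (0.80+0.72)/2 × 2 = 1.52
  [13→15]: (0.72+0.65)/2 × 2 = 1.37
  [15→15.25]: (0.65+0.64)/2 × 0.25 = 0.16125
  Sum = 15.06125 mcg/mL·h
Extrapolated tail: C_last / k_e = 0.64 / 0.053 = 12.075
AUC_0→∞ = 15.06125 + 12.075 = 27.13625 mcg/mL·h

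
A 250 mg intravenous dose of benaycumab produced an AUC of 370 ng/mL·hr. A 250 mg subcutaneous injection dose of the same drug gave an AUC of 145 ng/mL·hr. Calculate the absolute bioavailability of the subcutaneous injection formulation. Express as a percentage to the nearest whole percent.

F = 39%

F = (AUC_ev / D_ev) / (AUC_iv / D_iv)
  = (145/250) / (370/250)
  = 0.58 / 1.48 = 0.3919
  = 39.19%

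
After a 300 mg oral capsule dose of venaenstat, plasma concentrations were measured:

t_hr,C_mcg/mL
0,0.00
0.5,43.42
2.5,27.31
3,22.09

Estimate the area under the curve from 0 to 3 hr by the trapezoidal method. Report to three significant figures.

Trapezoidal AUC_0→3:
  [0→0.5]: (0.00+43.42)/2 × 0.5 = 10.855
  [0.5→2.5]: (43.42+27.31)/2 × 2 = 70.73
  [2.5→3]: (27.31+22.09)/2 × 0.5 = 12.35
  Sum = 93.935 mcg/mL·hr

AUC = 93.9 mcg/mL·hr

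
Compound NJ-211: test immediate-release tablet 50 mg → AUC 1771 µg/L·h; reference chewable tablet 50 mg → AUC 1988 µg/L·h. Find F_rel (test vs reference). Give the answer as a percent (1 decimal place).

F_rel = (AUC_test/D_test) / (AUC_ref/D_ref)
      = (1771/50) / (1988/50)
      = 35.42 / 39.76 = 0.8908 = 89.08%

F_rel = 89.1%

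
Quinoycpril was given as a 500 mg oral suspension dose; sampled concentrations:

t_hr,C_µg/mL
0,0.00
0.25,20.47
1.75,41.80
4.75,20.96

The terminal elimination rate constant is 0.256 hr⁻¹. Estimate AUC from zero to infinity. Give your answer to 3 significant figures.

AUC = 225 µg/mL·hr

Trapezoidal AUC_0→4.75:
  [0→0.25]: (0.00+20.47)/2 × 0.25 = 2.55875
  [0.25→1.75]: (20.47+41.80)/2 × 1.5 = 46.7025
  [1.75→4.75]: (41.80+20.96)/2 × 3 = 94.14
  Sum = 143.40125 µg/mL·hr
Extrapolated tail: C_last / k_e = 20.96 / 0.256 = 81.875
AUC_0→∞ = 143.40125 + 81.875 = 225.27625 µg/mL·hr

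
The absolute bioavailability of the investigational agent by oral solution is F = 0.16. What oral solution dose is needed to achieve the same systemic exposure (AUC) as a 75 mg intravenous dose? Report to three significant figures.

D_oral = 469 mg

For equal systemic exposure: F × D_ev = D_iv
D_ev = D_iv / F = 75 / 0.16 = 468.75 mg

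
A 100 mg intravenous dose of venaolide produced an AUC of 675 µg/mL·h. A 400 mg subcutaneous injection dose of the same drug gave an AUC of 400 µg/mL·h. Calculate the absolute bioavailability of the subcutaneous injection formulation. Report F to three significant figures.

F = 0.148

F = (AUC_ev / D_ev) / (AUC_iv / D_iv)
  = (400/400) / (675/100)
  = 1 / 6.75 = 0.1481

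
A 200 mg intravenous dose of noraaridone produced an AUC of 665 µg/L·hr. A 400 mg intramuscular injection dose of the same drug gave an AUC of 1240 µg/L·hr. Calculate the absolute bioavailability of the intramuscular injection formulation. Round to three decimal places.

F = (AUC_ev / D_ev) / (AUC_iv / D_iv)
  = (1240/400) / (665/200)
  = 3.1 / 3.325 = 0.9323

F = 0.932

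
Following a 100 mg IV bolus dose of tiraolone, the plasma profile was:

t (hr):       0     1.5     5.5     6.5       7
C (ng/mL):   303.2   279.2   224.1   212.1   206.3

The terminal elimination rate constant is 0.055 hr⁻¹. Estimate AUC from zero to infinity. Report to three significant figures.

AUC = 5520 ng/mL·hr

Trapezoidal AUC_0→7:
  [0→1.5]: (303.2+279.2)/2 × 1.5 = 436.8
  [1.5→5.5]: (279.2+224.1)/2 × 4 = 1006.6
  [5.5→6.5]: (224.1+212.1)/2 × 1 = 218.1
  [6.5→7]: (212.1+206.3)/2 × 0.5 = 104.6
  Sum = 1766.1 ng/mL·hr
Extrapolated tail: C_last / k_e = 206.3 / 0.055 = 3750.909
AUC_0→∞ = 1766.1 + 3750.909 = 5517.009 ng/mL·hr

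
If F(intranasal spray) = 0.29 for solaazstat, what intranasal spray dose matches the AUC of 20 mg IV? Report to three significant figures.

For equal systemic exposure: F × D_ev = D_iv
D_ev = D_iv / F = 20 / 0.29 = 68.9655 mg

D_intranasal = 69.0 mg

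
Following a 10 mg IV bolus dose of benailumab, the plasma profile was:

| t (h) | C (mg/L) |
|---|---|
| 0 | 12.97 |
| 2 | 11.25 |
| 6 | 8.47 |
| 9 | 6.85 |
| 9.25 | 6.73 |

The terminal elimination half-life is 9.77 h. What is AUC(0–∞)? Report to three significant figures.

Trapezoidal AUC_0→9.25:
  [0→2]: (12.97+11.25)/2 × 2 = 24.22
  [2→6]: (11.25+8.47)/2 × 4 = 39.44
  [6→9]: (8.47+6.85)/2 × 3 = 22.98
  [9→9.25]: (6.85+6.73)/2 × 0.25 = 1.6975
  Sum = 88.3375 mg/L·h
k_e = ln2 / t½ = 0.693147 / 9.77 = 0.0709 h^-1
Extrapolated tail: C_last / k_e = 6.73 / 0.0709 = 94.922
AUC_0→∞ = 88.3375 + 94.922 = 183.2595 mg/L·h

AUC = 183 mg/L·h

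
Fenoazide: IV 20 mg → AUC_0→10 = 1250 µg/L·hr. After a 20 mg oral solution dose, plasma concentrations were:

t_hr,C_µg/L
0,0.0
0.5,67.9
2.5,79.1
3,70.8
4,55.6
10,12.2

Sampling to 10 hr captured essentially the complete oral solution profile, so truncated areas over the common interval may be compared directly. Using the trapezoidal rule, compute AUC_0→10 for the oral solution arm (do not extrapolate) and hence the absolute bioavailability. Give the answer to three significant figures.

F = 0.374

Trapezoidal AUC_0→10 (oral solution):
  [0→0.5]: (0.0+67.9)/2 × 0.5 = 16.975
  [0.5→2.5]: (67.9+79.1)/2 × 2 = 147.0
  [2.5→3]: (79.1+70.8)/2 × 0.5 = 37.475
  [3→4]: (70.8+55.6)/2 × 1 = 63.2
  [4→10]: (55.6+12.2)/2 × 6 = 203.4
  Sum = 468.05 µg/L·hr
F = (AUC_ev/D_ev)/(AUC_iv/D_iv) = (468.05/20)/(1250/20) = 23.4025/62.5 = 0.3744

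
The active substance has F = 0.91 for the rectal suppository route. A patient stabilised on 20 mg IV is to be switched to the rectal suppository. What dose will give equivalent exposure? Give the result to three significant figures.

For equal systemic exposure: F × D_ev = D_iv
D_ev = D_iv / F = 20 / 0.91 = 21.978 mg

D_rectal = 22.0 mg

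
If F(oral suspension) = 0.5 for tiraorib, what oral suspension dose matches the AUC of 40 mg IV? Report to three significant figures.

For equal systemic exposure: F × D_ev = D_iv
D_ev = D_iv / F = 40 / 0.5 = 80 mg

D_oral = 80.0 mg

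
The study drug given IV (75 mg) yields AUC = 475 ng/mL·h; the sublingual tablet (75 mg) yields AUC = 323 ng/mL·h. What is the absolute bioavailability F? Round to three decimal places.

F = (AUC_ev / D_ev) / (AUC_iv / D_iv)
  = (323/75) / (475/75)
  = 4.30667 / 6.33333 = 0.6800

F = 0.680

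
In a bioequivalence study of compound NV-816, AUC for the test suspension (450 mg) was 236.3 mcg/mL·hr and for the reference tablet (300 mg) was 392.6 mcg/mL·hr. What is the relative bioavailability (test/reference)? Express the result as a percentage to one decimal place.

F_rel = (AUC_test/D_test) / (AUC_ref/D_ref)
      = (236.3/450) / (392.6/300)
      = 0.525111 / 1.30867 = 0.4013 = 40.13%

F_rel = 40.1%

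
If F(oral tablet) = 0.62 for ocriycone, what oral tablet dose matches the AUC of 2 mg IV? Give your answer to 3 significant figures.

D_oral = 3.23 mg

For equal systemic exposure: F × D_ev = D_iv
D_ev = D_iv / F = 2 / 0.62 = 3.22581 mg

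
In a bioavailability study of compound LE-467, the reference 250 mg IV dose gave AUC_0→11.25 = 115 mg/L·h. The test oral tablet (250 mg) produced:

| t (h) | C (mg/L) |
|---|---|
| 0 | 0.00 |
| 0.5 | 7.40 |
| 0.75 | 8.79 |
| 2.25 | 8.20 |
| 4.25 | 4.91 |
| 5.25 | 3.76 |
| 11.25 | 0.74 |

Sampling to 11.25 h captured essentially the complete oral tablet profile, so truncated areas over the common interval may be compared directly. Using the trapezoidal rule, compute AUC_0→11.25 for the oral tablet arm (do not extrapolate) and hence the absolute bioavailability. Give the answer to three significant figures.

Trapezoidal AUC_0→11.25 (oral tablet):
  [0→0.5]: (0.00+7.40)/2 × 0.5 = 1.85
  [0.5→0.75]: (7.40+8.79)/2 × 0.25 = 2.02375
  [0.75→2.25]: (8.79+8.20)/2 × 1.5 = 12.7425
  [2.25→4.25]: (8.20+4.91)/2 × 2 = 13.11
  [4.25→5.25]: (4.91+3.76)/2 × 1 = 4.335
  [5.25→11.25]: (3.76+0.74)/2 × 6 = 13.5
  Sum = 47.56125 mg/L·h
F = (AUC_ev/D_ev)/(AUC_iv/D_iv) = (47.56125/250)/(115/250) = 0.190245/0.46 = 0.4136

F = 0.414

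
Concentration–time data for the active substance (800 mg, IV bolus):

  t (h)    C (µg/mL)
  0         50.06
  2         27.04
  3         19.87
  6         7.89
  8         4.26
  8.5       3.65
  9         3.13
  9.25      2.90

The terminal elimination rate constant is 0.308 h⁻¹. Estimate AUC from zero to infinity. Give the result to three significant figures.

AUC = 168 µg/mL·h

Trapezoidal AUC_0→9.25:
  [0→2]: (50.06+27.04)/2 × 2 = 77.1
  [2→3]: (27.04+19.87)/2 × 1 = 23.455
  [3→6]: (19.87+7.89)/2 × 3 = 41.64
  [6→8]: (7.89+4.26)/2 × 2 = 12.15
  [8→8.5]: (4.26+3.65)/2 × 0.5 = 1.9775
  [8.5→9]: (3.65+3.13)/2 × 0.5 = 1.695
  [9→9.25]: (3.13+2.90)/2 × 0.25 = 0.75375
  Sum = 158.77125 µg/mL·h
Extrapolated tail: C_last / k_e = 2.90 / 0.308 = 9.416
AUC_0→∞ = 158.77125 + 9.416 = 168.18725 µg/mL·h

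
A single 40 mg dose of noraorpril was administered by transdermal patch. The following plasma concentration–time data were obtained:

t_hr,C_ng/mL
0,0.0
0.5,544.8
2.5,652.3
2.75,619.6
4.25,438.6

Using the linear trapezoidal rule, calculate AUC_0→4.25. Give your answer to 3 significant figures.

Trapezoidal AUC_0→4.25:
  [0→0.5]: (0.0+544.8)/2 × 0.5 = 136.2
  [0.5→2.5]: (544.8+652.3)/2 × 2 = 1197.1
  [2.5→2.75]: (652.3+619.6)/2 × 0.25 = 158.9875
  [2.75→4.25]: (619.6+438.6)/2 × 1.5 = 793.65
  Sum = 2285.9375 ng/mL·hr

AUC = 2290 ng/mL·hr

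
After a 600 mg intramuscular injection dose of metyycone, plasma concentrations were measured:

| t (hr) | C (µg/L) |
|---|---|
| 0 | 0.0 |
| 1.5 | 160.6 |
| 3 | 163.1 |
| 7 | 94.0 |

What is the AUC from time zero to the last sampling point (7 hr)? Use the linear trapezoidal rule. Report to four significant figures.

Trapezoidal AUC_0→7:
  [0→1.5]: (0.0+160.6)/2 × 1.5 = 120.45
  [1.5→3]: (160.6+163.1)/2 × 1.5 = 242.775
  [3→7]: (163.1+94.0)/2 × 4 = 514.2
  Sum = 877.425 µg/L·hr

AUC = 877.4 µg/L·hr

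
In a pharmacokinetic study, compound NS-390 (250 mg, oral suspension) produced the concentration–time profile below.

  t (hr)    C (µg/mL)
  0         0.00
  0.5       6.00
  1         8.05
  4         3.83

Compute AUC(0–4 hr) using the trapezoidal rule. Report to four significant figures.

AUC = 22.83 µg/mL·hr

Trapezoidal AUC_0→4:
  [0→0.5]: (0.00+6.00)/2 × 0.5 = 1.5
  [0.5→1]: (6.00+8.05)/2 × 0.5 = 3.5125
  [1→4]: (8.05+3.83)/2 × 3 = 17.82
  Sum = 22.8325 µg/mL·hr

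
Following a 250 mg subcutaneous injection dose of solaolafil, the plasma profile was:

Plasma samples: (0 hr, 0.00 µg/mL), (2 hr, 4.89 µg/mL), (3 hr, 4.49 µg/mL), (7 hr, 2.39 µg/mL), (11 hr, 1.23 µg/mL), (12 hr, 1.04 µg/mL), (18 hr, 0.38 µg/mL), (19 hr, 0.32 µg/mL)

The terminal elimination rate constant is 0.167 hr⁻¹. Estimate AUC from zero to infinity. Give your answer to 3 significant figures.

Trapezoidal AUC_0→19:
  [0→2]: (0.00+4.89)/2 × 2 = 4.89
  [2→3]: (4.89+4.49)/2 × 1 = 4.69
  [3→7]: (4.49+2.39)/2 × 4 = 13.76
  [7→11]: (2.39+1.23)/2 × 4 = 7.24
  [11→12]: (1.23+1.04)/2 × 1 = 1.135
  [12→18]: (1.04+0.38)/2 × 6 = 4.26
  [18→19]: (0.38+0.32)/2 × 1 = 0.35
  Sum = 36.325 µg/mL·hr
Extrapolated tail: C_last / k_e = 0.32 / 0.167 = 1.916
AUC_0→∞ = 36.325 + 1.916 = 38.241 µg/mL·hr

AUC = 38.2 µg/mL·hr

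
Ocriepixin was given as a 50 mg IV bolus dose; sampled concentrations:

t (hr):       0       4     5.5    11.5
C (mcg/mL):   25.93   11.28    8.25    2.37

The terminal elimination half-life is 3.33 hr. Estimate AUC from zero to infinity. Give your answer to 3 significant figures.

AUC = 132 mcg/mL·hr

Trapezoidal AUC_0→11.5:
  [0→4]: (25.93+11.28)/2 × 4 = 74.42
  [4→5.5]: (11.28+8.25)/2 × 1.5 = 14.6475
  [5.5→11.5]: (8.25+2.37)/2 × 6 = 31.86
  Sum = 120.9275 mcg/mL·hr
k_e = ln2 / t½ = 0.693147 / 3.33 = 0.2082 hr^-1
Extrapolated tail: C_last / k_e = 2.37 / 0.2082 = 11.383
AUC_0→∞ = 120.9275 + 11.383 = 132.3105 mcg/mL·hr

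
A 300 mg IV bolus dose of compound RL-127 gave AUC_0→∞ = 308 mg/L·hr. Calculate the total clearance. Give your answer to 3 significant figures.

CL = 0.974 L/hr

CL = Dose_iv / AUC_0→∞
   = 300 / 308 = 0.974026 L/hr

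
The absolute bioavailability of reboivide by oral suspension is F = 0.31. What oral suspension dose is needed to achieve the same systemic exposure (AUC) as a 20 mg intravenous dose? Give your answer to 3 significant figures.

D_oral = 64.5 mg

For equal systemic exposure: F × D_ev = D_iv
D_ev = D_iv / F = 20 / 0.31 = 64.5161 mg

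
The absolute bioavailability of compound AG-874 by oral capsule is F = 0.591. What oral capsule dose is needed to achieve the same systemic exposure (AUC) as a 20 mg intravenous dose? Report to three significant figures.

D_oral = 33.8 mg

For equal systemic exposure: F × D_ev = D_iv
D_ev = D_iv / F = 20 / 0.591 = 33.8409 mg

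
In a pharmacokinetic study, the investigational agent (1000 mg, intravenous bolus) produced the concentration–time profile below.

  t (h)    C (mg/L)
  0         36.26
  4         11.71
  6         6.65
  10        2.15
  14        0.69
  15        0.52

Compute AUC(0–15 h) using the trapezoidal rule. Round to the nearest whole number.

AUC = 138 mg/L·h

Trapezoidal AUC_0→15:
  [0→4]: (36.26+11.71)/2 × 4 = 95.94
  [4→6]: (11.71+6.65)/2 × 2 = 18.36
  [6→10]: (6.65+2.15)/2 × 4 = 17.6
  [10→14]: (2.15+0.69)/2 × 4 = 5.68
  [14→15]: (0.69+0.52)/2 × 1 = 0.605
  Sum = 138.185 mg/L·h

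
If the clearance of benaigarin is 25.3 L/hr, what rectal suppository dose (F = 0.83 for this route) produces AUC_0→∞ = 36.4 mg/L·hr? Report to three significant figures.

Dose = 1110 mg

Dose = CL × AUC_0→∞ / F
     = 25.3 × 36.4 / 0.83 = 1109.54 mg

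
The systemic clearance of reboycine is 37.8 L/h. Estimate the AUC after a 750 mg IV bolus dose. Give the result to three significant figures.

AUC_0→∞ = Dose_iv / CL
        = 750 / 37.8 = 19.8413 mg/L·h

AUC = 19.8 mg/L·h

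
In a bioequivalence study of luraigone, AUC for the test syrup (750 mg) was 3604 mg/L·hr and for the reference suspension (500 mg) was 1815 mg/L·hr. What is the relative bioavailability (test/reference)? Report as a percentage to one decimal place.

F_rel = (AUC_test/D_test) / (AUC_ref/D_ref)
      = (3604/750) / (1815/500)
      = 4.80533 / 3.63 = 1.3238 = 132.38%

F_rel = 132.4%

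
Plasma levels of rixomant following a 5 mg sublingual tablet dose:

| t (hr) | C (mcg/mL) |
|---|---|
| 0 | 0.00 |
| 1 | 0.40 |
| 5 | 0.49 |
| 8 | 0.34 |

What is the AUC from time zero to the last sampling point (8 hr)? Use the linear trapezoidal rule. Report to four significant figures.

AUC = 3.225 mcg/mL·hr

Trapezoidal AUC_0→8:
  [0→1]: (0.00+0.40)/2 × 1 = 0.2
  [1→5]: (0.40+0.49)/2 × 4 = 1.78
  [5→8]: (0.49+0.34)/2 × 3 = 1.245
  Sum = 3.225 mcg/mL·hr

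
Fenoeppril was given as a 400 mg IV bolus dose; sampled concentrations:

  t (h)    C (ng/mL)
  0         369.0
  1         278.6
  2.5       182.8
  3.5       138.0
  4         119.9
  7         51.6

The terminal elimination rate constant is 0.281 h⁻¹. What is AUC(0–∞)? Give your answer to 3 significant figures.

AUC = 1340 ng/mL·h

Trapezoidal AUC_0→7:
  [0→1]: (369.0+278.6)/2 × 1 = 323.8
  [1→2.5]: (278.6+182.8)/2 × 1.5 = 346.05
  [2.5→3.5]: (182.8+138.0)/2 × 1 = 160.4
  [3.5→4]: (138.0+119.9)/2 × 0.5 = 64.475
  [4→7]: (119.9+51.6)/2 × 3 = 257.25
  Sum = 1151.975 ng/mL·h
Extrapolated tail: C_last / k_e = 51.6 / 0.281 = 183.630
AUC_0→∞ = 1151.975 + 183.630 = 1335.605 ng/mL·h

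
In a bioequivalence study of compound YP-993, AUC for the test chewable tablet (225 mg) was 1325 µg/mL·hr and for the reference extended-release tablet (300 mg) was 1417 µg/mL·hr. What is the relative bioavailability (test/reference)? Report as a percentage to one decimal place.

F_rel = 124.7%

F_rel = (AUC_test/D_test) / (AUC_ref/D_ref)
      = (1325/225) / (1417/300)
      = 5.88889 / 4.72333 = 1.2468 = 124.68%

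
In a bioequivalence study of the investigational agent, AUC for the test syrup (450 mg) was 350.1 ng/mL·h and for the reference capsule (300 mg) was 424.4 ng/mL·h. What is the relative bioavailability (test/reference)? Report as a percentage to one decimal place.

F_rel = (AUC_test/D_test) / (AUC_ref/D_ref)
      = (350.1/450) / (424.4/300)
      = 0.778 / 1.41467 = 0.5500 = 55.00%

F_rel = 55.0%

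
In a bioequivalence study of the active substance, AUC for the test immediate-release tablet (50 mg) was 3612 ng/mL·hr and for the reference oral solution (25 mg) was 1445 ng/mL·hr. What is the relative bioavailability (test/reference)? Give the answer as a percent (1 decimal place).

F_rel = (AUC_test/D_test) / (AUC_ref/D_ref)
      = (3612/50) / (1445/25)
      = 72.24 / 57.8 = 1.2498 = 124.98%

F_rel = 125.0%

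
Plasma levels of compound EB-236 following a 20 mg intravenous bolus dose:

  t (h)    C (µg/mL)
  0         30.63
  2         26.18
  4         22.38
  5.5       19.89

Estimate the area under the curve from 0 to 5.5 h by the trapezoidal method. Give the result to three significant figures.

AUC = 137 µg/mL·h

Trapezoidal AUC_0→5.5:
  [0→2]: (30.63+26.18)/2 × 2 = 56.81
  [2→4]: (26.18+22.38)/2 × 2 = 48.56
  [4→5.5]: (22.38+19.89)/2 × 1.5 = 31.7025
  Sum = 137.0725 µg/mL·h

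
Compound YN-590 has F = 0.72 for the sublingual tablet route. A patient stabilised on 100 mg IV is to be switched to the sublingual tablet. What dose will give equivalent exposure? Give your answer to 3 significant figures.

D_sublingual = 139 mg

For equal systemic exposure: F × D_ev = D_iv
D_ev = D_iv / F = 100 / 0.72 = 138.889 mg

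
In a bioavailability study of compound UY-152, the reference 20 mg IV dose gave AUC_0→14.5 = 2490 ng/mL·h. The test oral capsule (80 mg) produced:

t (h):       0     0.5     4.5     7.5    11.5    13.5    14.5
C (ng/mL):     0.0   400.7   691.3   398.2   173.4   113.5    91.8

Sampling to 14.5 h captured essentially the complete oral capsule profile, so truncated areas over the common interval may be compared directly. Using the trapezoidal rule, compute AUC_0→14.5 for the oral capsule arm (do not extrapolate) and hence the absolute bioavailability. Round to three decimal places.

F = 0.547

Trapezoidal AUC_0→14.5 (oral capsule):
  [0→0.5]: (0.0+400.7)/2 × 0.5 = 100.175
  [0.5→4.5]: (400.7+691.3)/2 × 4 = 2184.0
  [4.5→7.5]: (691.3+398.2)/2 × 3 = 1634.25
  [7.5→11.5]: (398.2+173.4)/2 × 4 = 1143.2
  [11.5→13.5]: (173.4+113.5)/2 × 2 = 286.9
  [13.5→14.5]: (113.5+91.8)/2 × 1 = 102.65
  Sum = 5451.175 ng/mL·h
F = (AUC_ev/D_ev)/(AUC_iv/D_iv) = (5451.175/80)/(2490/20) = 68.1397/124.5 = 0.5473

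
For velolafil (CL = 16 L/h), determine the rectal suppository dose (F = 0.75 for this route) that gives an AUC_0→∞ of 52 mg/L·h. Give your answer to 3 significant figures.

Dose = 1110 mg

Dose = CL × AUC_0→∞ / F
     = 16 × 52 / 0.75 = 1109.33 mg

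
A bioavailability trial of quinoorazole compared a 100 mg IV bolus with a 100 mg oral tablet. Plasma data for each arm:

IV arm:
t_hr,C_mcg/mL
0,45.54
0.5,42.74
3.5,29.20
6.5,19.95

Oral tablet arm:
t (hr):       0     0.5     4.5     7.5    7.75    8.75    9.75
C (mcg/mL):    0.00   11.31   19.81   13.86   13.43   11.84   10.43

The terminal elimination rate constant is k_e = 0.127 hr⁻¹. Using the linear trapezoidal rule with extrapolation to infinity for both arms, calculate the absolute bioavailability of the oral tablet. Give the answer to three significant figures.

F = 0.623

Trapezoidal AUC_0→6.5 (IV):
  [0→0.5]: (45.54+42.74)/2 × 0.5 = 22.07
  [0.5→3.5]: (42.74+29.20)/2 × 3 = 107.91
  [3.5→6.5]: (29.20+19.95)/2 × 3 = 73.725
  Sum = 203.705 mcg/mL·hr
IV tail: 19.95/0.127 = 157.087; AUC_iv,0→∞ = 203.705 + 157.087 = 360.792 mcg/mL·hr
Trapezoidal AUC_0→9.75 (oral tablet):
  [0→0.5]: (0.00+11.31)/2 × 0.5 = 2.8275
  [0.5→4.5]: (11.31+19.81)/2 × 4 = 62.24
  [4.5→7.5]: (19.81+13.86)/2 × 3 = 50.505
  [7.5→7.75]: (13.86+13.43)/2 × 0.25 = 3.41125
  [7.75→8.75]: (13.43+11.84)/2 × 1 = 12.635
  [8.75→9.75]: (11.84+10.43)/2 × 1 = 11.135
  Sum = 142.75375 mcg/mL·hr
oral tablet tail: 10.43/0.127 = 82.126; AUC_ev,0→∞ = 142.75375 + 82.126 = 224.87975 mcg/mL·hr
F = (AUC_ev/D_ev)/(AUC_iv/D_iv) = (224.87975/100)/(360.792/100) = 2.2487975/3.60792 = 0.6233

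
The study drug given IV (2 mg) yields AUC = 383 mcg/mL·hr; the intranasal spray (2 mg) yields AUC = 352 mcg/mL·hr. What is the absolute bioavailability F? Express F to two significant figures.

F = 0.92

F = (AUC_ev / D_ev) / (AUC_iv / D_iv)
  = (352/2) / (383/2)
  = 176 / 191.5 = 0.9191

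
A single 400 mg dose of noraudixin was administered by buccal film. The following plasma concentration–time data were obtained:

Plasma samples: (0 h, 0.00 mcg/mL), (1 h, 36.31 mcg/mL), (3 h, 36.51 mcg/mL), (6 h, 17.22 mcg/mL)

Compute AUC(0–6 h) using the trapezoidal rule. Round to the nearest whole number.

Trapezoidal AUC_0→6:
  [0→1]: (0.00+36.31)/2 × 1 = 18.155
  [1→3]: (36.31+36.51)/2 × 2 = 72.82
  [3→6]: (36.51+17.22)/2 × 3 = 80.595
  Sum = 171.57 mcg/mL·h

AUC = 172 mcg/mL·h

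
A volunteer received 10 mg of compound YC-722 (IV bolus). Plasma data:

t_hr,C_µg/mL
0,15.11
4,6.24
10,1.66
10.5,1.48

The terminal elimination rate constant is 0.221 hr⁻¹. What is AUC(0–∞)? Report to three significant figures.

Trapezoidal AUC_0→10.5:
  [0→4]: (15.11+6.24)/2 × 4 = 42.7
  [4→10]: (6.24+1.66)/2 × 6 = 23.7
  [10→10.5]: (1.66+1.48)/2 × 0.5 = 0.785
  Sum = 67.185 µg/mL·hr
Extrapolated tail: C_last / k_e = 1.48 / 0.221 = 6.697
AUC_0→∞ = 67.185 + 6.697 = 73.882 µg/mL·hr

AUC = 73.9 µg/mL·hr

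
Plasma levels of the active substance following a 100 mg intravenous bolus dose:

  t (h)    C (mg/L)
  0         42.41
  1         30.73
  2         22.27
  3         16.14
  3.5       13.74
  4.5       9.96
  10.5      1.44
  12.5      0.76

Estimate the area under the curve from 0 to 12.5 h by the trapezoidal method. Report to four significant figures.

AUC = 138.0 mg/L·h

Trapezoidal AUC_0→12.5:
  [0→1]: (42.41+30.73)/2 × 1 = 36.57
  [1→2]: (30.73+22.27)/2 × 1 = 26.5
  [2→3]: (22.27+16.14)/2 × 1 = 19.205
  [3→3.5]: (16.14+13.74)/2 × 0.5 = 7.47
  [3.5→4.5]: (13.74+9.96)/2 × 1 = 11.85
  [4.5→10.5]: (9.96+1.44)/2 × 6 = 34.2
  [10.5→12.5]: (1.44+0.76)/2 × 2 = 2.2
  Sum = 137.995 mg/L·h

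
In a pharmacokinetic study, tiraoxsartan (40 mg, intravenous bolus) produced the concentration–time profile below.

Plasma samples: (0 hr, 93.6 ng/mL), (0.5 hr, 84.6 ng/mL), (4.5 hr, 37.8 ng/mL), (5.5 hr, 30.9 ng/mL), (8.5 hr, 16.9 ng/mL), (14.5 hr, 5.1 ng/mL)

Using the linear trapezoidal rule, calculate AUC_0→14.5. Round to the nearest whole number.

Trapezoidal AUC_0→14.5:
  [0→0.5]: (93.6+84.6)/2 × 0.5 = 44.55
  [0.5→4.5]: (84.6+37.8)/2 × 4 = 244.8
  [4.5→5.5]: (37.8+30.9)/2 × 1 = 34.35
  [5.5→8.5]: (30.9+16.9)/2 × 3 = 71.7
  [8.5→14.5]: (16.9+5.1)/2 × 6 = 66.0
  Sum = 461.4 ng/mL·hr

AUC = 461 ng/mL·hr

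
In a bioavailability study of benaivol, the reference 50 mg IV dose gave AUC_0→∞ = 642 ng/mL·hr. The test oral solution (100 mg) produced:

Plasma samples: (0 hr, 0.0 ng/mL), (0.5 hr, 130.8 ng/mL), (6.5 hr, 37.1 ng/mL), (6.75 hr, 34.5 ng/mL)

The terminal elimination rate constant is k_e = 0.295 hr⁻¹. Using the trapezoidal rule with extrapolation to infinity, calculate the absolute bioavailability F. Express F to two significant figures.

Trapezoidal AUC_0→6.75 (oral solution):
  [0→0.5]: (0.0+130.8)/2 × 0.5 = 32.7
  [0.5→6.5]: (130.8+37.1)/2 × 6 = 503.7
  [6.5→6.75]: (37.1+34.5)/2 × 0.25 = 8.95
  Sum = 545.35 ng/mL·hr
Tail: C_last/k_e = 34.5/0.295 = 116.949
AUC_0→∞ (oral solution) = 545.35 + 116.949 = 662.299 ng/mL·hr
F = (AUC_ev/D_ev)/(AUC_iv/D_iv) = (662.299/100)/(642/50) = 6.62299/12.84 = 0.5158

F = 0.52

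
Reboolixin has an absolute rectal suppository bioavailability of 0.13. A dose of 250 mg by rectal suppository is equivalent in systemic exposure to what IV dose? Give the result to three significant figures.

D_iv = 32.5 mg

Systemic exposure from an extravascular dose = F × D_ev, so the equivalent IV dose is F × D_ev.
D_iv = F × D_ev = 0.13 × 250 = 32.5 mg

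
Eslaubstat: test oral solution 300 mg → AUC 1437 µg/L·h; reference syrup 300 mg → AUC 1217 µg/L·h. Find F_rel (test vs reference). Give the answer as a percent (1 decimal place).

F_rel = 118.1%

F_rel = (AUC_test/D_test) / (AUC_ref/D_ref)
      = (1437/300) / (1217/300)
      = 4.79 / 4.05667 = 1.1808 = 118.08%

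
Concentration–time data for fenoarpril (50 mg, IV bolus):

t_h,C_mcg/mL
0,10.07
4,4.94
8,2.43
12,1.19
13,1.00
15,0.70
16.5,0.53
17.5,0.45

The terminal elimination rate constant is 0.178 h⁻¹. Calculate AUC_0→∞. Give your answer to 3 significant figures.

Trapezoidal AUC_0→17.5:
  [0→4]: (10.07+4.94)/2 × 4 = 30.02
  [4→8]: (4.94+2.43)/2 × 4 = 14.74
  [8→12]: (2.43+1.19)/2 × 4 = 7.24
  [12→13]: (1.19+1.00)/2 × 1 = 1.095
  [13→15]: (1.00+0.70)/2 × 2 = 1.7
  [15→16.5]: (0.70+0.53)/2 × 1.5 = 0.9225
  [16.5→17.5]: (0.53+0.45)/2 × 1 = 0.49
  Sum = 56.2075 mcg/mL·h
Extrapolated tail: C_last / k_e = 0.45 / 0.178 = 2.528
AUC_0→∞ = 56.2075 + 2.528 = 58.7355 mcg/mL·h

AUC = 58.7 mcg/mL·h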